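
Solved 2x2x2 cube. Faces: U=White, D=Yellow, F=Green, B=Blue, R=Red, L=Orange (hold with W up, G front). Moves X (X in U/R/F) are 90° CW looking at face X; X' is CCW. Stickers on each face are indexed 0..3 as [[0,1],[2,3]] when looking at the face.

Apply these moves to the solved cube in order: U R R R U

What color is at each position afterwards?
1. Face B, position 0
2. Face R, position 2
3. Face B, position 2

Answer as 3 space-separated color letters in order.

Answer: G B Y

Derivation:
After move 1 (U): U=WWWW F=RRGG R=BBRR B=OOBB L=GGOO
After move 2 (R): R=RBRB U=WRWG F=RYGY D=YBYO B=WOWB
After move 3 (R): R=RRBB U=WYWY F=RBGO D=YWYW B=GORB
After move 4 (R): R=BRBR U=WBWO F=RWGW D=YRYG B=YOYB
After move 5 (U): U=WWOB F=BRGW R=YOBR B=GGYB L=RWOO
Query 1: B[0] = G
Query 2: R[2] = B
Query 3: B[2] = Y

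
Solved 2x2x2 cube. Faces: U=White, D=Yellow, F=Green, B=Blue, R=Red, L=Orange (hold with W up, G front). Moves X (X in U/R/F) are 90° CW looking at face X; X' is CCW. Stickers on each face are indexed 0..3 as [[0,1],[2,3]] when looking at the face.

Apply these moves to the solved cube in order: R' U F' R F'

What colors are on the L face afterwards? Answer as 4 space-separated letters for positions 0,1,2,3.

After move 1 (R'): R=RRRR U=WBWB F=GWGW D=YGYG B=YBYB
After move 2 (U): U=WWBB F=RRGW R=YBRR B=OOYB L=GWOO
After move 3 (F'): F=RWRG U=WWYR R=GBYR D=WOYG L=GBOB
After move 4 (R): R=YGRB U=WWYG F=RORG D=WYYO B=ROWB
After move 5 (F'): F=OGRR U=WWYR R=YGWB D=BBYO L=GGOY
Query: L face = GGOY

Answer: G G O Y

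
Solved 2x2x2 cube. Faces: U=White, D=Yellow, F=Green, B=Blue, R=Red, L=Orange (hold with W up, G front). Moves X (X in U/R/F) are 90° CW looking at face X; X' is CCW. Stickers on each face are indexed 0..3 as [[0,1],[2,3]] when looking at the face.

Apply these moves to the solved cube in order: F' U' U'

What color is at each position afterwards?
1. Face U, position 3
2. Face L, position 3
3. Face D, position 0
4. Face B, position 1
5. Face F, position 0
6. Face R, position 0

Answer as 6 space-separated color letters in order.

After move 1 (F'): F=GGGG U=WWRR R=YRYR D=OOYY L=OWOW
After move 2 (U'): U=WRWR F=OWGG R=GGYR B=YRBB L=BBOW
After move 3 (U'): U=RRWW F=BBGG R=OWYR B=GGBB L=YROW
Query 1: U[3] = W
Query 2: L[3] = W
Query 3: D[0] = O
Query 4: B[1] = G
Query 5: F[0] = B
Query 6: R[0] = O

Answer: W W O G B O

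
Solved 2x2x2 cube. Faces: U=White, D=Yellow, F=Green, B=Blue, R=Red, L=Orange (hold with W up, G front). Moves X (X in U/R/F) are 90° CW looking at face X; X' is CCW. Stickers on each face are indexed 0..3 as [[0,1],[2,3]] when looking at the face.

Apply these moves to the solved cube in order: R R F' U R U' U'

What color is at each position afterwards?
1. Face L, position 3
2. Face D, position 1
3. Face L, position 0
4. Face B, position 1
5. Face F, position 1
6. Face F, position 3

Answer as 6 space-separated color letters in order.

Answer: W G Y O Y W

Derivation:
After move 1 (R): R=RRRR U=WGWG F=GYGY D=YBYB B=WBWB
After move 2 (R): R=RRRR U=WYWY F=GBGB D=YWYW B=GBGB
After move 3 (F'): F=BBGG U=WYRR R=WRYR D=OOYW L=OYOW
After move 4 (U): U=RWRY F=WRGG R=GBYR B=OYGB L=BBOW
After move 5 (R): R=YGRB U=RRRG F=WOGW D=OGYO B=YYWB
After move 6 (U'): U=RGRR F=BBGW R=WORB B=YGWB L=YYOW
After move 7 (U'): U=GRRR F=YYGW R=BBRB B=WOWB L=YGOW
Query 1: L[3] = W
Query 2: D[1] = G
Query 3: L[0] = Y
Query 4: B[1] = O
Query 5: F[1] = Y
Query 6: F[3] = W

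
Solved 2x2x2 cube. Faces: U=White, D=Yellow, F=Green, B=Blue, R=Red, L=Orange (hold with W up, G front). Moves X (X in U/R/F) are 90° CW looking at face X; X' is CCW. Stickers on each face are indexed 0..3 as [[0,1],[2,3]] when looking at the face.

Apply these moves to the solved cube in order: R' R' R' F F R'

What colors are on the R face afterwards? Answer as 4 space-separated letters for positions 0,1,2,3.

After move 1 (R'): R=RRRR U=WBWB F=GWGW D=YGYG B=YBYB
After move 2 (R'): R=RRRR U=WYWY F=GBGB D=YWYW B=GBGB
After move 3 (R'): R=RRRR U=WGWG F=GYGY D=YBYB B=WBWB
After move 4 (F): F=GGYY U=WGOO R=WRGR D=RRYB L=OYOB
After move 5 (F): F=YGYG U=WGBY R=OROR D=GWYB L=OROR
After move 6 (R'): R=RROO U=WWBW F=YGYY D=GGYG B=BBWB
Query: R face = RROO

Answer: R R O O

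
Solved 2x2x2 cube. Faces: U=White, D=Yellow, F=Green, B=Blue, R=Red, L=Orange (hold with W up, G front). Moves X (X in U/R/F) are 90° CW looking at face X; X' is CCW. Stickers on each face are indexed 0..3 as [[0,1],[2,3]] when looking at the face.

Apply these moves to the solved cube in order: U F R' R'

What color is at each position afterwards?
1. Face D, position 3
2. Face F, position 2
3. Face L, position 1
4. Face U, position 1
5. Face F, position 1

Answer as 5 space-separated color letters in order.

After move 1 (U): U=WWWW F=RRGG R=BBRR B=OOBB L=GGOO
After move 2 (F): F=GRGR U=WWOG R=WBWR D=RBYY L=GYOY
After move 3 (R'): R=BRWW U=WBOO F=GWGG D=RRYR B=YOBB
After move 4 (R'): R=RWBW U=WBOY F=GBGO D=RWYG B=RORB
Query 1: D[3] = G
Query 2: F[2] = G
Query 3: L[1] = Y
Query 4: U[1] = B
Query 5: F[1] = B

Answer: G G Y B B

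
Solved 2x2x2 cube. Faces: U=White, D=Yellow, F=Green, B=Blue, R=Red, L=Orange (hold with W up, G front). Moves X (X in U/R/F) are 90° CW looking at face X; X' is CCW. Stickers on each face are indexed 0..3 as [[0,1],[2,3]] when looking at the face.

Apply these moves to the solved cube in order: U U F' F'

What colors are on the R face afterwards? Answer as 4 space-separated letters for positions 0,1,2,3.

Answer: O O R R

Derivation:
After move 1 (U): U=WWWW F=RRGG R=BBRR B=OOBB L=GGOO
After move 2 (U): U=WWWW F=BBGG R=OORR B=GGBB L=RROO
After move 3 (F'): F=BGBG U=WWOR R=YOYR D=ROYY L=RWOW
After move 4 (F'): F=GGBB U=WWYY R=OORR D=WWYY L=RROO
Query: R face = OORR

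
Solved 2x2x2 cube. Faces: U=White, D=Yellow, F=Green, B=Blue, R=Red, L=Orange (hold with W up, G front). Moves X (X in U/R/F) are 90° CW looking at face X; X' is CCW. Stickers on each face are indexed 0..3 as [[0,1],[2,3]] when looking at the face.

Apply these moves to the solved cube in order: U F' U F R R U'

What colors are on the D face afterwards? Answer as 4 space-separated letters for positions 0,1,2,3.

Answer: Y W Y G

Derivation:
After move 1 (U): U=WWWW F=RRGG R=BBRR B=OOBB L=GGOO
After move 2 (F'): F=RGRG U=WWBR R=YBYR D=GOYY L=GWOW
After move 3 (U): U=BWRW F=YBRG R=OOYR B=GWBB L=RGOW
After move 4 (F): F=RYGB U=BWWG R=ROWR D=YOYY L=RGOO
After move 5 (R): R=WRRO U=BYWB F=ROGY D=YBYG B=GWWB
After move 6 (R): R=RWOR U=BOWY F=RBGG D=YWYG B=BWYB
After move 7 (U'): U=OYBW F=RGGG R=RBOR B=RWYB L=BWOO
Query: D face = YWYG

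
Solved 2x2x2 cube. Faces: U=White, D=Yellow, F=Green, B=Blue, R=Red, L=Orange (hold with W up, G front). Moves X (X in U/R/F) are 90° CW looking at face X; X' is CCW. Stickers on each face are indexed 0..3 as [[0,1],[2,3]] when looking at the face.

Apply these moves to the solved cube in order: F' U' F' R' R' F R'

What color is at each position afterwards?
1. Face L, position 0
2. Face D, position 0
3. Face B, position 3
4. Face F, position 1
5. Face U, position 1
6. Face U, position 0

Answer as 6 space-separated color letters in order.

After move 1 (F'): F=GGGG U=WWRR R=YRYR D=OOYY L=OWOW
After move 2 (U'): U=WRWR F=OWGG R=GGYR B=YRBB L=BBOW
After move 3 (F'): F=WGOG U=WRGY R=OGOR D=BWYY L=BROW
After move 4 (R'): R=GROO U=WBGY F=WROY D=BGYG B=YRWB
After move 5 (R'): R=ROGO U=WWGY F=WBOY D=BRYY B=GRGB
After move 6 (F): F=OWYB U=WWWR R=GOYO D=GRYY L=BBOR
After move 7 (R'): R=OOGY U=WGWG F=OWYR D=GWYB B=YRRB
Query 1: L[0] = B
Query 2: D[0] = G
Query 3: B[3] = B
Query 4: F[1] = W
Query 5: U[1] = G
Query 6: U[0] = W

Answer: B G B W G W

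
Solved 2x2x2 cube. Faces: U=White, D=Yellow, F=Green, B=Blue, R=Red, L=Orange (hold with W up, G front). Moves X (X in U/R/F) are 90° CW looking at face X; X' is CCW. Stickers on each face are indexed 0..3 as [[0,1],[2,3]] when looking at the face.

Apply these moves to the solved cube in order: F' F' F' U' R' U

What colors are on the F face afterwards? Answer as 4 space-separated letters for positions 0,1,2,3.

Answer: G R G O

Derivation:
After move 1 (F'): F=GGGG U=WWRR R=YRYR D=OOYY L=OWOW
After move 2 (F'): F=GGGG U=WWYY R=OROR D=WWYY L=OROR
After move 3 (F'): F=GGGG U=WWOO R=WRWR D=RRYY L=OYOY
After move 4 (U'): U=WOWO F=OYGG R=GGWR B=WRBB L=BBOY
After move 5 (R'): R=GRGW U=WBWW F=OOGO D=RYYG B=YRRB
After move 6 (U): U=WWWB F=GRGO R=YRGW B=BBRB L=OOOY
Query: F face = GRGO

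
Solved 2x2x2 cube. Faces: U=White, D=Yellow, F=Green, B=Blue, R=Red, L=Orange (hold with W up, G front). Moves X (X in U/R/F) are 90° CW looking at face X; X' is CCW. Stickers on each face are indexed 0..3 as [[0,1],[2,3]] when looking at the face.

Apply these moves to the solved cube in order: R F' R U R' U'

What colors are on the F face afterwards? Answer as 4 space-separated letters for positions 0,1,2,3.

Answer: Y O G Y

Derivation:
After move 1 (R): R=RRRR U=WGWG F=GYGY D=YBYB B=WBWB
After move 2 (F'): F=YYGG U=WGRR R=BRYR D=OOYB L=OGOW
After move 3 (R): R=YBRR U=WYRG F=YOGB D=OWYW B=RBGB
After move 4 (U): U=RWGY F=YBGB R=RBRR B=OGGB L=YOOW
After move 5 (R'): R=BRRR U=RGGO F=YWGY D=OBYB B=WGWB
After move 6 (U'): U=GORG F=YOGY R=YWRR B=BRWB L=WGOW
Query: F face = YOGY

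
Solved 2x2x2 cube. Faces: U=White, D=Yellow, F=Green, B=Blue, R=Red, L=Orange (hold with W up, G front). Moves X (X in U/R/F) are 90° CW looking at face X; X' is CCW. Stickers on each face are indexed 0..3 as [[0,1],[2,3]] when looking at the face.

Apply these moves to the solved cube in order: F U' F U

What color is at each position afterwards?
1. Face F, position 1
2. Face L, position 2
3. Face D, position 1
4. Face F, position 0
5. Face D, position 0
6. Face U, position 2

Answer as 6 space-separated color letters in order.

Answer: G O G W W B

Derivation:
After move 1 (F): F=GGGG U=WWOO R=WRWR D=RRYY L=OYOY
After move 2 (U'): U=WOWO F=OYGG R=GGWR B=WRBB L=BBOY
After move 3 (F): F=GOGY U=WOYB R=WGOR D=WGYY L=BROR
After move 4 (U): U=YWBO F=WGGY R=WROR B=BRBB L=GOOR
Query 1: F[1] = G
Query 2: L[2] = O
Query 3: D[1] = G
Query 4: F[0] = W
Query 5: D[0] = W
Query 6: U[2] = B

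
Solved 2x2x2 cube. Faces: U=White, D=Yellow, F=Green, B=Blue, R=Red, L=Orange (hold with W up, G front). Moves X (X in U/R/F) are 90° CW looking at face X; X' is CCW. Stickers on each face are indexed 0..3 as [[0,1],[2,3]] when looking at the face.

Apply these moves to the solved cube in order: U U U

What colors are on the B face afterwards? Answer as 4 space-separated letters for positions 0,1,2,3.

Answer: R R B B

Derivation:
After move 1 (U): U=WWWW F=RRGG R=BBRR B=OOBB L=GGOO
After move 2 (U): U=WWWW F=BBGG R=OORR B=GGBB L=RROO
After move 3 (U): U=WWWW F=OOGG R=GGRR B=RRBB L=BBOO
Query: B face = RRBB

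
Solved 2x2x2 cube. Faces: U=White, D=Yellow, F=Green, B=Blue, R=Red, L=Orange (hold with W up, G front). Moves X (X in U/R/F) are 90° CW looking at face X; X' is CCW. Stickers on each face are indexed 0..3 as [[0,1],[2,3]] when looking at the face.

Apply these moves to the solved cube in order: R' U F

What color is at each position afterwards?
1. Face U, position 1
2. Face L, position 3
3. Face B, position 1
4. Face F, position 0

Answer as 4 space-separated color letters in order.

After move 1 (R'): R=RRRR U=WBWB F=GWGW D=YGYG B=YBYB
After move 2 (U): U=WWBB F=RRGW R=YBRR B=OOYB L=GWOO
After move 3 (F): F=GRWR U=WWOW R=BBBR D=RYYG L=GYOG
Query 1: U[1] = W
Query 2: L[3] = G
Query 3: B[1] = O
Query 4: F[0] = G

Answer: W G O G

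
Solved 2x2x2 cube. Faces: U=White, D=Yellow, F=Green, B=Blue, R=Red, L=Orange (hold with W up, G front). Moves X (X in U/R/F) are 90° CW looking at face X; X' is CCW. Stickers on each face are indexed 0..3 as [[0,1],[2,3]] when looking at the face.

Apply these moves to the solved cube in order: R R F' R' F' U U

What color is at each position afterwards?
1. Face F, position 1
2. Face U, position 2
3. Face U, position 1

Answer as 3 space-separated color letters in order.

Answer: B G R

Derivation:
After move 1 (R): R=RRRR U=WGWG F=GYGY D=YBYB B=WBWB
After move 2 (R): R=RRRR U=WYWY F=GBGB D=YWYW B=GBGB
After move 3 (F'): F=BBGG U=WYRR R=WRYR D=OOYW L=OYOW
After move 4 (R'): R=RRWY U=WGRG F=BYGR D=OBYG B=WBOB
After move 5 (F'): F=YRBG U=WGRW R=BROY D=YWYG L=OGOR
After move 6 (U): U=RWWG F=BRBG R=WBOY B=OGOB L=YROR
After move 7 (U): U=WRGW F=WBBG R=OGOY B=YROB L=BROR
Query 1: F[1] = B
Query 2: U[2] = G
Query 3: U[1] = R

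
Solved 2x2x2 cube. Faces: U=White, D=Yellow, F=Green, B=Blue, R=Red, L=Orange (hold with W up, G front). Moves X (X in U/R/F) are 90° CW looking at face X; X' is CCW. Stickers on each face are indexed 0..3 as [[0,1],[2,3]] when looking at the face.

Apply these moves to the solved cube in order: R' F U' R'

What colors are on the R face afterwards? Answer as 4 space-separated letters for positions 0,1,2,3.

After move 1 (R'): R=RRRR U=WBWB F=GWGW D=YGYG B=YBYB
After move 2 (F): F=GGWW U=WBOO R=WRBR D=RRYG L=OYOG
After move 3 (U'): U=BOWO F=OYWW R=GGBR B=WRYB L=YBOG
After move 4 (R'): R=GRGB U=BYWW F=OOWO D=RYYW B=GRRB
Query: R face = GRGB

Answer: G R G B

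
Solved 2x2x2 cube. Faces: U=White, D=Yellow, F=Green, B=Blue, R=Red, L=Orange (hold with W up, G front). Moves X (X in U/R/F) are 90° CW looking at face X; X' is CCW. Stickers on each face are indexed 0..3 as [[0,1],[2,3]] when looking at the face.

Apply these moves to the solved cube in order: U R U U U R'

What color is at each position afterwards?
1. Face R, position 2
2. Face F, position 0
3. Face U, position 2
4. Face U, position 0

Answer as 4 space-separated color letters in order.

Answer: R G W R

Derivation:
After move 1 (U): U=WWWW F=RRGG R=BBRR B=OOBB L=GGOO
After move 2 (R): R=RBRB U=WRWG F=RYGY D=YBYO B=WOWB
After move 3 (U): U=WWGR F=RBGY R=WORB B=GGWB L=RYOO
After move 4 (U): U=GWRW F=WOGY R=GGRB B=RYWB L=RBOO
After move 5 (U): U=RGWW F=GGGY R=RYRB B=RBWB L=WOOO
After move 6 (R'): R=YBRR U=RWWR F=GGGW D=YGYY B=OBBB
Query 1: R[2] = R
Query 2: F[0] = G
Query 3: U[2] = W
Query 4: U[0] = R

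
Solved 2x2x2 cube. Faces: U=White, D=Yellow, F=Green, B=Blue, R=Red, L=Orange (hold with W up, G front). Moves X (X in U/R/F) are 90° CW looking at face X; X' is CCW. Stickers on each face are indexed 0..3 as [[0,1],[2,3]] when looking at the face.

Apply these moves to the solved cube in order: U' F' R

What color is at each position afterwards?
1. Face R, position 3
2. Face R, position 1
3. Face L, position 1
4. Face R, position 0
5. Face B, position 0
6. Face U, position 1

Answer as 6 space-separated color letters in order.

Answer: G Y W Y R G

Derivation:
After move 1 (U'): U=WWWW F=OOGG R=GGRR B=RRBB L=BBOO
After move 2 (F'): F=OGOG U=WWGR R=YGYR D=BOYY L=BWOW
After move 3 (R): R=YYRG U=WGGG F=OOOY D=BBYR B=RRWB
Query 1: R[3] = G
Query 2: R[1] = Y
Query 3: L[1] = W
Query 4: R[0] = Y
Query 5: B[0] = R
Query 6: U[1] = G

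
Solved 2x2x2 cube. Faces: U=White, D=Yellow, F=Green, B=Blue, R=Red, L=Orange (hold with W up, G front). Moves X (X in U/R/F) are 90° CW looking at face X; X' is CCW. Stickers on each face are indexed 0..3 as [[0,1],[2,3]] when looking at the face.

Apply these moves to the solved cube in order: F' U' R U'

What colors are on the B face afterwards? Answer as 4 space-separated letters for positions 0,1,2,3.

Answer: Y G R B

Derivation:
After move 1 (F'): F=GGGG U=WWRR R=YRYR D=OOYY L=OWOW
After move 2 (U'): U=WRWR F=OWGG R=GGYR B=YRBB L=BBOW
After move 3 (R): R=YGRG U=WWWG F=OOGY D=OBYY B=RRRB
After move 4 (U'): U=WGWW F=BBGY R=OORG B=YGRB L=RROW
Query: B face = YGRB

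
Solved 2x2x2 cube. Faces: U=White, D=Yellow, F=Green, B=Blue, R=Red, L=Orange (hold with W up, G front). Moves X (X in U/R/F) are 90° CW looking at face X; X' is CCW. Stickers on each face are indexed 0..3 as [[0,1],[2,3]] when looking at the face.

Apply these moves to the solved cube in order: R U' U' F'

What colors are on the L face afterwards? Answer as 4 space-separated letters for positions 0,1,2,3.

Answer: R W O G

Derivation:
After move 1 (R): R=RRRR U=WGWG F=GYGY D=YBYB B=WBWB
After move 2 (U'): U=GGWW F=OOGY R=GYRR B=RRWB L=WBOO
After move 3 (U'): U=GWGW F=WBGY R=OORR B=GYWB L=RROO
After move 4 (F'): F=BYWG U=GWOR R=BOYR D=ROYB L=RWOG
Query: L face = RWOG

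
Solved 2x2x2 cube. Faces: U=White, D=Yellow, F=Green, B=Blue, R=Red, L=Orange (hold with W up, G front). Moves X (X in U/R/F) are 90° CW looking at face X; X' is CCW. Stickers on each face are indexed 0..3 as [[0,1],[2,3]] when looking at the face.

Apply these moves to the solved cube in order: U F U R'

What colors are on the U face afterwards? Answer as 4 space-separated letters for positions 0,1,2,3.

After move 1 (U): U=WWWW F=RRGG R=BBRR B=OOBB L=GGOO
After move 2 (F): F=GRGR U=WWOG R=WBWR D=RBYY L=GYOY
After move 3 (U): U=OWGW F=WBGR R=OOWR B=GYBB L=GROY
After move 4 (R'): R=OROW U=OBGG F=WWGW D=RBYR B=YYBB
Query: U face = OBGG

Answer: O B G G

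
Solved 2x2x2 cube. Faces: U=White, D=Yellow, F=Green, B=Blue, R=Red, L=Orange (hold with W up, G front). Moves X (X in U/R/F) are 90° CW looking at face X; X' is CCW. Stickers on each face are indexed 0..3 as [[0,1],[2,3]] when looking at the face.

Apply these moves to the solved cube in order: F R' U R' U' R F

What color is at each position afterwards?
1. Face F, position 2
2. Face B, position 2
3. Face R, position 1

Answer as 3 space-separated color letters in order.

Answer: O O R

Derivation:
After move 1 (F): F=GGGG U=WWOO R=WRWR D=RRYY L=OYOY
After move 2 (R'): R=RRWW U=WBOB F=GWGO D=RGYG B=YBRB
After move 3 (U): U=OWBB F=RRGO R=YBWW B=OYRB L=GWOY
After move 4 (R'): R=BWYW U=ORBO F=RWGB D=RRYO B=GYGB
After move 5 (U'): U=ROOB F=GWGB R=RWYW B=BWGB L=GYOY
After move 6 (R): R=YRWW U=RWOB F=GRGO D=RGYB B=BWOB
After move 7 (F): F=GGOR U=RWYY R=ORBW D=WYYB L=GROG
Query 1: F[2] = O
Query 2: B[2] = O
Query 3: R[1] = R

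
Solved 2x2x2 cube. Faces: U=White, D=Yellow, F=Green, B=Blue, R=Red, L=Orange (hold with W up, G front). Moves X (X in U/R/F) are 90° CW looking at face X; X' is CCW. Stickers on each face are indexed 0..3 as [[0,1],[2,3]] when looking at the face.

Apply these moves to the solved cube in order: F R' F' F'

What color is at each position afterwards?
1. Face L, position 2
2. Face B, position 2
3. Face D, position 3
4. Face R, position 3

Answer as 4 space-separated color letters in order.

After move 1 (F): F=GGGG U=WWOO R=WRWR D=RRYY L=OYOY
After move 2 (R'): R=RRWW U=WBOB F=GWGO D=RGYG B=YBRB
After move 3 (F'): F=WOGG U=WBRW R=GRRW D=YYYG L=OBOO
After move 4 (F'): F=OGWG U=WBGR R=YRYW D=BOYG L=OWOR
Query 1: L[2] = O
Query 2: B[2] = R
Query 3: D[3] = G
Query 4: R[3] = W

Answer: O R G W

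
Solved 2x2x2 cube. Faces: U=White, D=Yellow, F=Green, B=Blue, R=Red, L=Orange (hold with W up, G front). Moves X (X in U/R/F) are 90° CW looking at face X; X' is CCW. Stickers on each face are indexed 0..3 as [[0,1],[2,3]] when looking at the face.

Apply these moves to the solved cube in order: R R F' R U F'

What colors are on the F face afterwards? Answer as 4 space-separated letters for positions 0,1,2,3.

After move 1 (R): R=RRRR U=WGWG F=GYGY D=YBYB B=WBWB
After move 2 (R): R=RRRR U=WYWY F=GBGB D=YWYW B=GBGB
After move 3 (F'): F=BBGG U=WYRR R=WRYR D=OOYW L=OYOW
After move 4 (R): R=YWRR U=WBRG F=BOGW D=OGYG B=RBYB
After move 5 (U): U=RWGB F=YWGW R=RBRR B=OYYB L=BOOW
After move 6 (F'): F=WWYG U=RWRR R=GBOR D=OWYG L=BBOG
Query: F face = WWYG

Answer: W W Y G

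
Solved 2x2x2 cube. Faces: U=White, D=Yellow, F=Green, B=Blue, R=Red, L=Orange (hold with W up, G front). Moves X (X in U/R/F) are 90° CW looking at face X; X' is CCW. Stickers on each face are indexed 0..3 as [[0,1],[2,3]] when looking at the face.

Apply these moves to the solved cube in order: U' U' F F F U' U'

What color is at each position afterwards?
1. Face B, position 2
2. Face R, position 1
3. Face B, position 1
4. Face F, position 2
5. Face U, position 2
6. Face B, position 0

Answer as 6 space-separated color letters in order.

Answer: B W G B W B

Derivation:
After move 1 (U'): U=WWWW F=OOGG R=GGRR B=RRBB L=BBOO
After move 2 (U'): U=WWWW F=BBGG R=OORR B=GGBB L=RROO
After move 3 (F): F=GBGB U=WWOR R=WOWR D=ROYY L=RYOY
After move 4 (F): F=GGBB U=WWYY R=OORR D=WWYY L=RROO
After move 5 (F): F=BGBG U=WWOR R=YOYR D=ROYY L=RWOW
After move 6 (U'): U=WRWO F=RWBG R=BGYR B=YOBB L=GGOW
After move 7 (U'): U=ROWW F=GGBG R=RWYR B=BGBB L=YOOW
Query 1: B[2] = B
Query 2: R[1] = W
Query 3: B[1] = G
Query 4: F[2] = B
Query 5: U[2] = W
Query 6: B[0] = B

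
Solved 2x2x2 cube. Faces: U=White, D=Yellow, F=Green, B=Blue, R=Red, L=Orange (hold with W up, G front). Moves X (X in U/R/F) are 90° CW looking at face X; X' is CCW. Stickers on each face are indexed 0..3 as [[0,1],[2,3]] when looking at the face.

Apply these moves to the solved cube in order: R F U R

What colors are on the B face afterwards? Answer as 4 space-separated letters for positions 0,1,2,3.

After move 1 (R): R=RRRR U=WGWG F=GYGY D=YBYB B=WBWB
After move 2 (F): F=GGYY U=WGOO R=WRGR D=RRYB L=OYOB
After move 3 (U): U=OWOG F=WRYY R=WBGR B=OYWB L=GGOB
After move 4 (R): R=GWRB U=OROY F=WRYB D=RWYO B=GYWB
Query: B face = GYWB

Answer: G Y W B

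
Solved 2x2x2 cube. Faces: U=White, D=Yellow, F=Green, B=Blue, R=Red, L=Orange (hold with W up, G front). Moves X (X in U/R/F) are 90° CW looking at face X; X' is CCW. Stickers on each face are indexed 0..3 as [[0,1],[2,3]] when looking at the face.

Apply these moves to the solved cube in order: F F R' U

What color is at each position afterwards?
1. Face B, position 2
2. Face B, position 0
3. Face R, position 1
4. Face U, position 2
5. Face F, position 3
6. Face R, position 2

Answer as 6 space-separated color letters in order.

Answer: W O B B Y O

Derivation:
After move 1 (F): F=GGGG U=WWOO R=WRWR D=RRYY L=OYOY
After move 2 (F): F=GGGG U=WWYY R=OROR D=WWYY L=OROR
After move 3 (R'): R=RROO U=WBYB F=GWGY D=WGYG B=YBWB
After move 4 (U): U=YWBB F=RRGY R=YBOO B=ORWB L=GWOR
Query 1: B[2] = W
Query 2: B[0] = O
Query 3: R[1] = B
Query 4: U[2] = B
Query 5: F[3] = Y
Query 6: R[2] = O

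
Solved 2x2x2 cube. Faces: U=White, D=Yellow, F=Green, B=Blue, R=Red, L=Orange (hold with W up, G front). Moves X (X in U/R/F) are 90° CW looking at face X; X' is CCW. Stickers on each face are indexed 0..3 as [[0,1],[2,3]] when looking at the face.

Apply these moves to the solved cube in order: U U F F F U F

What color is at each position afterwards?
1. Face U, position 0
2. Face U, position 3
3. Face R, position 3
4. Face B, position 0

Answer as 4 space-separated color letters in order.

After move 1 (U): U=WWWW F=RRGG R=BBRR B=OOBB L=GGOO
After move 2 (U): U=WWWW F=BBGG R=OORR B=GGBB L=RROO
After move 3 (F): F=GBGB U=WWOR R=WOWR D=ROYY L=RYOY
After move 4 (F): F=GGBB U=WWYY R=OORR D=WWYY L=RROO
After move 5 (F): F=BGBG U=WWOR R=YOYR D=ROYY L=RWOW
After move 6 (U): U=OWRW F=YOBG R=GGYR B=RWBB L=BGOW
After move 7 (F): F=BYGO U=OWWG R=RGWR D=YGYY L=BROO
Query 1: U[0] = O
Query 2: U[3] = G
Query 3: R[3] = R
Query 4: B[0] = R

Answer: O G R R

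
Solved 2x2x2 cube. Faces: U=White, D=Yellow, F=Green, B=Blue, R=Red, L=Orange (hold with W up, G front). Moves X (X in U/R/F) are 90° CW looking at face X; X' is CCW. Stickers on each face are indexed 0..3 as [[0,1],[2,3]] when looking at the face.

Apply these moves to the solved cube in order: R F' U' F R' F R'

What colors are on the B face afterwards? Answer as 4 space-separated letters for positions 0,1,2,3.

After move 1 (R): R=RRRR U=WGWG F=GYGY D=YBYB B=WBWB
After move 2 (F'): F=YYGG U=WGRR R=BRYR D=OOYB L=OGOW
After move 3 (U'): U=GRWR F=OGGG R=YYYR B=BRWB L=WBOW
After move 4 (F): F=GOGG U=GRWB R=WYRR D=YYYB L=WOOO
After move 5 (R'): R=YRWR U=GWWB F=GRGB D=YOYG B=BRYB
After move 6 (F): F=GGBR U=GWOO R=WRBR D=WYYG L=WYOO
After move 7 (R'): R=RRWB U=GYOB F=GWBO D=WGYR B=GRYB
Query: B face = GRYB

Answer: G R Y B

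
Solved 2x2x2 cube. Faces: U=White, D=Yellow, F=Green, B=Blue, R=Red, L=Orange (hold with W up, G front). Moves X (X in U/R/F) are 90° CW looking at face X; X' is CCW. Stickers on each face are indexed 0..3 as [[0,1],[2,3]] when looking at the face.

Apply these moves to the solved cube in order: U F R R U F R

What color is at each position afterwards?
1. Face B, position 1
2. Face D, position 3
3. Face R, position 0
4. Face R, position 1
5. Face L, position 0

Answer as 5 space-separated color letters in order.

Answer: Y G B Y G

Derivation:
After move 1 (U): U=WWWW F=RRGG R=BBRR B=OOBB L=GGOO
After move 2 (F): F=GRGR U=WWOG R=WBWR D=RBYY L=GYOY
After move 3 (R): R=WWRB U=WROR F=GBGY D=RBYO B=GOWB
After move 4 (R): R=RWBW U=WBOY F=GBGO D=RWYG B=RORB
After move 5 (U): U=OWYB F=RWGO R=ROBW B=GYRB L=GBOY
After move 6 (F): F=GROW U=OWYB R=YOBW D=BRYG L=GROW
After move 7 (R): R=BYWO U=ORYW F=GROG D=BRYG B=BYWB
Query 1: B[1] = Y
Query 2: D[3] = G
Query 3: R[0] = B
Query 4: R[1] = Y
Query 5: L[0] = G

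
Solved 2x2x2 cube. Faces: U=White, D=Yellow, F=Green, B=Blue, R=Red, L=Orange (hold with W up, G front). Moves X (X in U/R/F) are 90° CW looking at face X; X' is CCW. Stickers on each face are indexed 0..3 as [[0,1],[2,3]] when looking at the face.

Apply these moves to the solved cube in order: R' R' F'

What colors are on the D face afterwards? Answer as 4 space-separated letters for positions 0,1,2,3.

After move 1 (R'): R=RRRR U=WBWB F=GWGW D=YGYG B=YBYB
After move 2 (R'): R=RRRR U=WYWY F=GBGB D=YWYW B=GBGB
After move 3 (F'): F=BBGG U=WYRR R=WRYR D=OOYW L=OYOW
Query: D face = OOYW

Answer: O O Y W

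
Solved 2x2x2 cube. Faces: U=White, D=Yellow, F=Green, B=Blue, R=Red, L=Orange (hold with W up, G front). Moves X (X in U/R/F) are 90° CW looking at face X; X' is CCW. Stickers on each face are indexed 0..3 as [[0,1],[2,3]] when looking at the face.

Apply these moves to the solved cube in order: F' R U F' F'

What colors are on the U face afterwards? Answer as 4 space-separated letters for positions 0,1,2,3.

Answer: R W B O

Derivation:
After move 1 (F'): F=GGGG U=WWRR R=YRYR D=OOYY L=OWOW
After move 2 (R): R=YYRR U=WGRG F=GOGY D=OBYB B=RBWB
After move 3 (U): U=RWGG F=YYGY R=RBRR B=OWWB L=GOOW
After move 4 (F'): F=YYYG U=RWRR R=BBOR D=OWYB L=GGOG
After move 5 (F'): F=YGYY U=RWBO R=WBOR D=GGYB L=GROR
Query: U face = RWBO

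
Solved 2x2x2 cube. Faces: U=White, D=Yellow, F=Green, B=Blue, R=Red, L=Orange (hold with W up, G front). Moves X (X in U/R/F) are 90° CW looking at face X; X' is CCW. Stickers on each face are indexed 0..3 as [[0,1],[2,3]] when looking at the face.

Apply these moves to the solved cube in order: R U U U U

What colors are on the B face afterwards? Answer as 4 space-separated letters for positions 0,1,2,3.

After move 1 (R): R=RRRR U=WGWG F=GYGY D=YBYB B=WBWB
After move 2 (U): U=WWGG F=RRGY R=WBRR B=OOWB L=GYOO
After move 3 (U): U=GWGW F=WBGY R=OORR B=GYWB L=RROO
After move 4 (U): U=GGWW F=OOGY R=GYRR B=RRWB L=WBOO
After move 5 (U): U=WGWG F=GYGY R=RRRR B=WBWB L=OOOO
Query: B face = WBWB

Answer: W B W B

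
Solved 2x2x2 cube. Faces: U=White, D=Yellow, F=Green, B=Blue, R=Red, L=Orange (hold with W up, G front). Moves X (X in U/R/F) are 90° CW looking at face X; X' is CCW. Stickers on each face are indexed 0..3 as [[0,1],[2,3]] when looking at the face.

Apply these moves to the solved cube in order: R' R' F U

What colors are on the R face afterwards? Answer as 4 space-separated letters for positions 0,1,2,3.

After move 1 (R'): R=RRRR U=WBWB F=GWGW D=YGYG B=YBYB
After move 2 (R'): R=RRRR U=WYWY F=GBGB D=YWYW B=GBGB
After move 3 (F): F=GGBB U=WYOO R=WRYR D=RRYW L=OYOW
After move 4 (U): U=OWOY F=WRBB R=GBYR B=OYGB L=GGOW
Query: R face = GBYR

Answer: G B Y R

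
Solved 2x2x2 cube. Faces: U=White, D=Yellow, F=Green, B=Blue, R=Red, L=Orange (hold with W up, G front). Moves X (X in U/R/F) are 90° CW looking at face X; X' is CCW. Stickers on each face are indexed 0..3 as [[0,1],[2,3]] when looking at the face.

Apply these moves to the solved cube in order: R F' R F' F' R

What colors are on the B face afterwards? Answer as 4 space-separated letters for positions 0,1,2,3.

After move 1 (R): R=RRRR U=WGWG F=GYGY D=YBYB B=WBWB
After move 2 (F'): F=YYGG U=WGRR R=BRYR D=OOYB L=OGOW
After move 3 (R): R=YBRR U=WYRG F=YOGB D=OWYW B=RBGB
After move 4 (F'): F=OBYG U=WYYR R=WBOR D=GWYW L=OGOR
After move 5 (F'): F=BGOY U=WYWO R=WBGR D=GRYW L=OROY
After move 6 (R): R=GWRB U=WGWY F=BROW D=GGYR B=OBYB
Query: B face = OBYB

Answer: O B Y B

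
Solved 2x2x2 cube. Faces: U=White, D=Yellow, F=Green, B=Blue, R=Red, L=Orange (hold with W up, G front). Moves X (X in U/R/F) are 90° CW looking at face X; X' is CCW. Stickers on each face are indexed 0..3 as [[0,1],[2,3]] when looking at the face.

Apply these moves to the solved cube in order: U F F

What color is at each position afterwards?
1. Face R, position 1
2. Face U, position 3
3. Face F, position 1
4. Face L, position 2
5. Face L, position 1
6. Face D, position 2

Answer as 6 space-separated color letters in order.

Answer: B Y G O R Y

Derivation:
After move 1 (U): U=WWWW F=RRGG R=BBRR B=OOBB L=GGOO
After move 2 (F): F=GRGR U=WWOG R=WBWR D=RBYY L=GYOY
After move 3 (F): F=GGRR U=WWYY R=OBGR D=WWYY L=GROB
Query 1: R[1] = B
Query 2: U[3] = Y
Query 3: F[1] = G
Query 4: L[2] = O
Query 5: L[1] = R
Query 6: D[2] = Y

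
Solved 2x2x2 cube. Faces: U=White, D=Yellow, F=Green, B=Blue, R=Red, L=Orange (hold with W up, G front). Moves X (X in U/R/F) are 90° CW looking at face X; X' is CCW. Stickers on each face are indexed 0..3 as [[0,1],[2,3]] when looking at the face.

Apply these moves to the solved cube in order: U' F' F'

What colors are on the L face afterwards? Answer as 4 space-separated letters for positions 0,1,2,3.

Answer: B R O G

Derivation:
After move 1 (U'): U=WWWW F=OOGG R=GGRR B=RRBB L=BBOO
After move 2 (F'): F=OGOG U=WWGR R=YGYR D=BOYY L=BWOW
After move 3 (F'): F=GGOO U=WWYY R=OGBR D=WWYY L=BROG
Query: L face = BROG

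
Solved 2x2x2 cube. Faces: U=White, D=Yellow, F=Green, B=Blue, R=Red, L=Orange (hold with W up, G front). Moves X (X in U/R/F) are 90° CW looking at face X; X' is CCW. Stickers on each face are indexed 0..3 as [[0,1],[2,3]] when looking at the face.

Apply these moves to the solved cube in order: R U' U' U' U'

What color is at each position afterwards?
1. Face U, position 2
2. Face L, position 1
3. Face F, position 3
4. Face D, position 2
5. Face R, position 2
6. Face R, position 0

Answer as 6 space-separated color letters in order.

Answer: W O Y Y R R

Derivation:
After move 1 (R): R=RRRR U=WGWG F=GYGY D=YBYB B=WBWB
After move 2 (U'): U=GGWW F=OOGY R=GYRR B=RRWB L=WBOO
After move 3 (U'): U=GWGW F=WBGY R=OORR B=GYWB L=RROO
After move 4 (U'): U=WWGG F=RRGY R=WBRR B=OOWB L=GYOO
After move 5 (U'): U=WGWG F=GYGY R=RRRR B=WBWB L=OOOO
Query 1: U[2] = W
Query 2: L[1] = O
Query 3: F[3] = Y
Query 4: D[2] = Y
Query 5: R[2] = R
Query 6: R[0] = R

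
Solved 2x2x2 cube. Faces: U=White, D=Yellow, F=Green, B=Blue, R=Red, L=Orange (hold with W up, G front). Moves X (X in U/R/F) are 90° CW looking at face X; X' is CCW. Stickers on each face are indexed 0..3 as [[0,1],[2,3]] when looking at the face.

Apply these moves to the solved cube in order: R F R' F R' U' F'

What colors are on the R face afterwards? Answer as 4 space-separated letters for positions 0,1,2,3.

After move 1 (R): R=RRRR U=WGWG F=GYGY D=YBYB B=WBWB
After move 2 (F): F=GGYY U=WGOO R=WRGR D=RRYB L=OYOB
After move 3 (R'): R=RRWG U=WWOW F=GGYO D=RGYY B=BBRB
After move 4 (F): F=YGOG U=WWBY R=ORWG D=WRYY L=OROG
After move 5 (R'): R=RGOW U=WRBB F=YWOY D=WGYG B=YBRB
After move 6 (U'): U=RBWB F=OROY R=YWOW B=RGRB L=YBOG
After move 7 (F'): F=RYOO U=RBYO R=GWWW D=BGYG L=YBOW
Query: R face = GWWW

Answer: G W W W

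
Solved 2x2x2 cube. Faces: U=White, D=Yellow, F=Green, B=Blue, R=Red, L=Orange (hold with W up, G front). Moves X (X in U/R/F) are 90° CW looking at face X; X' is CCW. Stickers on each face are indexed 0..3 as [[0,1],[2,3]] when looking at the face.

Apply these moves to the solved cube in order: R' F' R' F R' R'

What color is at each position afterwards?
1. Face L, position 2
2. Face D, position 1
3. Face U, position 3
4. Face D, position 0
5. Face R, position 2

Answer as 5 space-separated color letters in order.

Answer: O Y G G R

Derivation:
After move 1 (R'): R=RRRR U=WBWB F=GWGW D=YGYG B=YBYB
After move 2 (F'): F=WWGG U=WBRR R=GRYR D=OOYG L=OBOW
After move 3 (R'): R=RRGY U=WYRY F=WBGR D=OWYG B=GBOB
After move 4 (F): F=GWRB U=WYWB R=RRYY D=GRYG L=OOOW
After move 5 (R'): R=RYRY U=WOWG F=GYRB D=GWYB B=GBRB
After move 6 (R'): R=YYRR U=WRWG F=GORG D=GYYB B=BBWB
Query 1: L[2] = O
Query 2: D[1] = Y
Query 3: U[3] = G
Query 4: D[0] = G
Query 5: R[2] = R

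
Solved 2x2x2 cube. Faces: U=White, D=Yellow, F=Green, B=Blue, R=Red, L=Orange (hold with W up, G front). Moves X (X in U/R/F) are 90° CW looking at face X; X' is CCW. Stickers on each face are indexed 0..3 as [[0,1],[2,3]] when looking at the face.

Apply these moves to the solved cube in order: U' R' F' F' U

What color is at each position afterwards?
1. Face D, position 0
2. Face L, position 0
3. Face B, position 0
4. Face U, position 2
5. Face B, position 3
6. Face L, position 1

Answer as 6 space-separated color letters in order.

Answer: R W B Y B G

Derivation:
After move 1 (U'): U=WWWW F=OOGG R=GGRR B=RRBB L=BBOO
After move 2 (R'): R=GRGR U=WBWR F=OWGW D=YOYG B=YRYB
After move 3 (F'): F=WWOG U=WBGG R=ORYR D=BOYG L=BROW
After move 4 (F'): F=WGWO U=WBOY R=ORBR D=RWYG L=BGOG
After move 5 (U): U=OWYB F=ORWO R=YRBR B=BGYB L=WGOG
Query 1: D[0] = R
Query 2: L[0] = W
Query 3: B[0] = B
Query 4: U[2] = Y
Query 5: B[3] = B
Query 6: L[1] = G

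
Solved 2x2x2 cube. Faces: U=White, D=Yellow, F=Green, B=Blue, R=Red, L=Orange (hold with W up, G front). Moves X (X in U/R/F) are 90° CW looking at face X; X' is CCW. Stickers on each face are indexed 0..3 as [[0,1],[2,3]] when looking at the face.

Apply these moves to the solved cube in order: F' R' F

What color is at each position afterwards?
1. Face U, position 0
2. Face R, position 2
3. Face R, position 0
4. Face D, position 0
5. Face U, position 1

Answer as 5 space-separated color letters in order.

Answer: W B R Y B

Derivation:
After move 1 (F'): F=GGGG U=WWRR R=YRYR D=OOYY L=OWOW
After move 2 (R'): R=RRYY U=WBRB F=GWGR D=OGYG B=YBOB
After move 3 (F): F=GGRW U=WBWW R=RRBY D=YRYG L=OOOG
Query 1: U[0] = W
Query 2: R[2] = B
Query 3: R[0] = R
Query 4: D[0] = Y
Query 5: U[1] = B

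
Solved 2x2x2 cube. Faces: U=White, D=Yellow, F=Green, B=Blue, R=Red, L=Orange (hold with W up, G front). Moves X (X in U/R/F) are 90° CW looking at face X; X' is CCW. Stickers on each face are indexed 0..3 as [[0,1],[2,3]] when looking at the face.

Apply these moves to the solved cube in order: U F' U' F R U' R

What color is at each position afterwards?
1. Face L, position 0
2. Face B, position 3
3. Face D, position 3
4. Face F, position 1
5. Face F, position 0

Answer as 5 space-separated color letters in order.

After move 1 (U): U=WWWW F=RRGG R=BBRR B=OOBB L=GGOO
After move 2 (F'): F=RGRG U=WWBR R=YBYR D=GOYY L=GWOW
After move 3 (U'): U=WRWB F=GWRG R=RGYR B=YBBB L=OOOW
After move 4 (F): F=RGGW U=WRWO R=WGBR D=YRYY L=OGOO
After move 5 (R): R=BWRG U=WGWW F=RRGY D=YBYY B=OBRB
After move 6 (U'): U=GWWW F=OGGY R=RRRG B=BWRB L=OBOO
After move 7 (R): R=RRGR U=GGWY F=OBGY D=YRYB B=WWWB
Query 1: L[0] = O
Query 2: B[3] = B
Query 3: D[3] = B
Query 4: F[1] = B
Query 5: F[0] = O

Answer: O B B B O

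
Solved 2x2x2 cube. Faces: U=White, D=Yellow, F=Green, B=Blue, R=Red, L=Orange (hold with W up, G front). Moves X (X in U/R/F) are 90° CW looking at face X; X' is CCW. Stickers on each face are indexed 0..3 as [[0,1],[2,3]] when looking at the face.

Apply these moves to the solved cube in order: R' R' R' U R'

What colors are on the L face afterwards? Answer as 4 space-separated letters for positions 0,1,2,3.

Answer: G Y O O

Derivation:
After move 1 (R'): R=RRRR U=WBWB F=GWGW D=YGYG B=YBYB
After move 2 (R'): R=RRRR U=WYWY F=GBGB D=YWYW B=GBGB
After move 3 (R'): R=RRRR U=WGWG F=GYGY D=YBYB B=WBWB
After move 4 (U): U=WWGG F=RRGY R=WBRR B=OOWB L=GYOO
After move 5 (R'): R=BRWR U=WWGO F=RWGG D=YRYY B=BOBB
Query: L face = GYOO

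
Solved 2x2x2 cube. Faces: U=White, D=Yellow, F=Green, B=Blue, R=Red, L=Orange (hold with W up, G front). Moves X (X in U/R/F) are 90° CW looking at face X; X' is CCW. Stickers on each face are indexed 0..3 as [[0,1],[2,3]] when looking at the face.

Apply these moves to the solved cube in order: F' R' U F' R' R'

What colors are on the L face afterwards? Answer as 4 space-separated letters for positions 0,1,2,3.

Answer: G B O B

Derivation:
After move 1 (F'): F=GGGG U=WWRR R=YRYR D=OOYY L=OWOW
After move 2 (R'): R=RRYY U=WBRB F=GWGR D=OGYG B=YBOB
After move 3 (U): U=RWBB F=RRGR R=YBYY B=OWOB L=GWOW
After move 4 (F'): F=RRRG U=RWYY R=GBOY D=WWYG L=GBOB
After move 5 (R'): R=BYGO U=ROYO F=RWRY D=WRYG B=GWWB
After move 6 (R'): R=YOBG U=RWYG F=RORO D=WWYY B=GWRB
Query: L face = GBOB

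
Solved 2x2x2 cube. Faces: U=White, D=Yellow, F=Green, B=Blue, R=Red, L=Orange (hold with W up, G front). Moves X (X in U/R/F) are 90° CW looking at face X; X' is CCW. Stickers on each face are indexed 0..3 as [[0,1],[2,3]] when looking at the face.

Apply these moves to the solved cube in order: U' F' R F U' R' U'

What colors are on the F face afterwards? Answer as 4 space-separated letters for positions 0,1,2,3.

After move 1 (U'): U=WWWW F=OOGG R=GGRR B=RRBB L=BBOO
After move 2 (F'): F=OGOG U=WWGR R=YGYR D=BOYY L=BWOW
After move 3 (R): R=YYRG U=WGGG F=OOOY D=BBYR B=RRWB
After move 4 (F): F=OOYO U=WGWW R=GYGG D=RYYR L=BBOB
After move 5 (U'): U=GWWW F=BBYO R=OOGG B=GYWB L=RROB
After move 6 (R'): R=OGOG U=GWWG F=BWYW D=RBYO B=RYYB
After move 7 (U'): U=WGGW F=RRYW R=BWOG B=OGYB L=RYOB
Query: F face = RRYW

Answer: R R Y W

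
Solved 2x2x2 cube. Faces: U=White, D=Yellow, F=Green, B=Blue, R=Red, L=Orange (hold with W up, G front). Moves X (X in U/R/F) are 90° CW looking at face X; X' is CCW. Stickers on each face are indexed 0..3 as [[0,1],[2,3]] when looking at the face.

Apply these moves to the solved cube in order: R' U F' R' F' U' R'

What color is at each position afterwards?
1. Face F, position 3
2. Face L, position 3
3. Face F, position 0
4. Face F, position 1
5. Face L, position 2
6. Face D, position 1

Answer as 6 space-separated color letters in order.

Answer: B Y G G O O

Derivation:
After move 1 (R'): R=RRRR U=WBWB F=GWGW D=YGYG B=YBYB
After move 2 (U): U=WWBB F=RRGW R=YBRR B=OOYB L=GWOO
After move 3 (F'): F=RWRG U=WWYR R=GBYR D=WOYG L=GBOB
After move 4 (R'): R=BRGY U=WYYO F=RWRR D=WWYG B=GOOB
After move 5 (F'): F=WRRR U=WYBG R=WRWY D=BBYG L=GOOY
After move 6 (U'): U=YGWB F=GORR R=WRWY B=WROB L=GOOY
After move 7 (R'): R=RYWW U=YOWW F=GGRB D=BOYR B=GRBB
Query 1: F[3] = B
Query 2: L[3] = Y
Query 3: F[0] = G
Query 4: F[1] = G
Query 5: L[2] = O
Query 6: D[1] = O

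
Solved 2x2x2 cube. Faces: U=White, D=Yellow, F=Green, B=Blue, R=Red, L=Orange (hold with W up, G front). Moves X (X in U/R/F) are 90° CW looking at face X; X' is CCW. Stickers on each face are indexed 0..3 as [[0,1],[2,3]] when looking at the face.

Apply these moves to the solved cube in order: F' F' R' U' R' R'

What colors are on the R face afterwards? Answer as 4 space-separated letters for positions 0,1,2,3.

After move 1 (F'): F=GGGG U=WWRR R=YRYR D=OOYY L=OWOW
After move 2 (F'): F=GGGG U=WWYY R=OROR D=WWYY L=OROR
After move 3 (R'): R=RROO U=WBYB F=GWGY D=WGYG B=YBWB
After move 4 (U'): U=BBWY F=ORGY R=GWOO B=RRWB L=YBOR
After move 5 (R'): R=WOGO U=BWWR F=OBGY D=WRYY B=GRGB
After move 6 (R'): R=OOWG U=BGWG F=OWGR D=WBYY B=YRRB
Query: R face = OOWG

Answer: O O W G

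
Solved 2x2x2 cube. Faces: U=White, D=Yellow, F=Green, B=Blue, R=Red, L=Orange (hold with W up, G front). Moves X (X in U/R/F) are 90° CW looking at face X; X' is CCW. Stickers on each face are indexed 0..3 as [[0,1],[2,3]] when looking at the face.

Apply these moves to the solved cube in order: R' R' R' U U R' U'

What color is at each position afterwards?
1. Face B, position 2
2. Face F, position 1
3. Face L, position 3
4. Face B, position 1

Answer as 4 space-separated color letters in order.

Answer: B R O R

Derivation:
After move 1 (R'): R=RRRR U=WBWB F=GWGW D=YGYG B=YBYB
After move 2 (R'): R=RRRR U=WYWY F=GBGB D=YWYW B=GBGB
After move 3 (R'): R=RRRR U=WGWG F=GYGY D=YBYB B=WBWB
After move 4 (U): U=WWGG F=RRGY R=WBRR B=OOWB L=GYOO
After move 5 (U): U=GWGW F=WBGY R=OORR B=GYWB L=RROO
After move 6 (R'): R=OROR U=GWGG F=WWGW D=YBYY B=BYBB
After move 7 (U'): U=WGGG F=RRGW R=WWOR B=ORBB L=BYOO
Query 1: B[2] = B
Query 2: F[1] = R
Query 3: L[3] = O
Query 4: B[1] = R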